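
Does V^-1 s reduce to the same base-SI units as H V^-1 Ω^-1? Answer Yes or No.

Yes

Left side:
  V = W/A (potential = power per current),
      = kg·m²·s⁻³·A⁻¹.
  So V⁻¹ = kg⁻¹·m⁻²·s³·A.
  Combining: V⁻¹·s = (kg⁻¹·m⁻²·s³·A) · s = kg⁻¹·m⁻²·s⁴·A.
Right side:
  H = Wb/A (inductance = flux per current),
      = kg·m²·s⁻²·A⁻².
  V = W/A (potential = power per current),
      = kg·m²·s⁻³·A⁻¹.
  So V⁻¹ = kg⁻¹·m⁻²·s³·A.
  Ω = V/A (resistance = voltage per current),
      = kg·m²·s⁻³·A⁻².
  So Ω⁻¹ = kg⁻¹·m⁻²·s³·A².
  Combining: H·V⁻¹·Ω⁻¹ = (kg·m²·s⁻²·A⁻²) · (kg⁻¹·m⁻²·s³·A) · (kg⁻¹·m⁻²·s³·A²) = kg⁻¹·m⁻²·s⁴·A.
Both reduce to kg⁻¹·m⁻²·s⁴·A.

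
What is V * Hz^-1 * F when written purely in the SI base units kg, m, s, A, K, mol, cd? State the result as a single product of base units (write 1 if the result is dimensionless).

V = W/A (potential = power per current),
    = kg·m²·s⁻³·A⁻¹.
Hz = 1/s = s⁻¹ (frequency is cycles per second).
So Hz⁻¹ = s.
F = C/V (capacitance = charge per voltage),
    = A·s/(kg·m²·s⁻³·A⁻¹) (substituting C and V),
    = kg⁻¹·m⁻²·s⁴·A².
Combining: V·Hz⁻¹·F = (kg·m²·s⁻³·A⁻¹) · s · (kg⁻¹·m⁻²·s⁴·A²) = s²·A.

s²·A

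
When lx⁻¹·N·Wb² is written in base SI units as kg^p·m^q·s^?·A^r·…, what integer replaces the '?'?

lx = lm/m² (illuminance = luminous flux per area),
    = m⁻²·cd.
So lx⁻¹ = m²·cd⁻¹.
N = kg·m/s² = kg·m·s⁻² (force = mass × acceleration).
Wb = V·s (flux: a volt is a weber per second),
    = kg·m²·s⁻²·A⁻¹.
So Wb² = kg²·m⁴·s⁻⁴·A⁻².
Combining: lx⁻¹·N·Wb² = (m²·cd⁻¹) · (kg·m·s⁻²) · (kg²·m⁴·s⁻⁴·A⁻²) = kg³·m⁷·s⁻⁶·A⁻²·cd⁻¹.
The exponent of s is -6.

-6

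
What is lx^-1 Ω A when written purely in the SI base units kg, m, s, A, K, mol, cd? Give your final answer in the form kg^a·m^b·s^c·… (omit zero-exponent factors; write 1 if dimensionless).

kg·m⁴·s⁻³·A⁻¹·cd⁻¹

lx = lm/m² (illuminance = luminous flux per area),
    = m⁻²·cd.
So lx⁻¹ = m²·cd⁻¹.
Ω = V/A (resistance = voltage per current),
    = kg·m²·s⁻³·A⁻².
Combining: lx⁻¹·Ω·A = (m²·cd⁻¹) · (kg·m²·s⁻³·A⁻²) · A = kg·m⁴·s⁻³·A⁻¹·cd⁻¹.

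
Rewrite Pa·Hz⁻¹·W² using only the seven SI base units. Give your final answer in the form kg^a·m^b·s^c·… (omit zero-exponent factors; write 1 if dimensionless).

kg³·m³·s⁻⁷

Pa = N/m² (pressure = force per area),
    = kg·m⁻¹·s⁻².
Hz = 1/s = s⁻¹ (frequency is cycles per second).
So Hz⁻¹ = s.
W = J/s (power = energy per time),
    = kg·m²·s⁻³.
So W² = kg²·m⁴·s⁻⁶.
Combining: Pa·Hz⁻¹·W² = (kg·m⁻¹·s⁻²) · s · (kg²·m⁴·s⁻⁶) = kg³·m³·s⁻⁷.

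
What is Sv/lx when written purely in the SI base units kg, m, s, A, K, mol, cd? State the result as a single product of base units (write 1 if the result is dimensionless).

m⁴·s⁻²·cd⁻¹

Sv = m²·s⁻².
lx = m⁻²·cd.
So lx⁻¹ = m²·cd⁻¹.
Combining: Sv·lx⁻¹ = (m²·s⁻²) · (m²·cd⁻¹) = m⁴·s⁻²·cd⁻¹.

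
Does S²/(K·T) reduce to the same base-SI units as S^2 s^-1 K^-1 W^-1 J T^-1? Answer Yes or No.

Left side:
  T = kg·s⁻²·A⁻¹.
  So T⁻¹ = kg⁻¹·s²·A.
  S = kg⁻¹·m⁻²·s³·A².
  So S² = kg⁻²·m⁻⁴·s⁶·A⁴.
  Combining: K⁻¹·T⁻¹·S² = K⁻¹ · (kg⁻¹·s²·A) · (kg⁻²·m⁻⁴·s⁶·A⁴) = kg⁻³·m⁻⁴·s⁸·A⁵·K⁻¹.
Right side:
  S = kg⁻¹·m⁻²·s³·A².
  So S² = kg⁻²·m⁻⁴·s⁶·A⁴.
  W = kg·m²·s⁻³.
  So W⁻¹ = kg⁻¹·m⁻²·s³.
  J = kg·m²·s⁻².
  T = kg·s⁻²·A⁻¹.
  So T⁻¹ = kg⁻¹·s²·A.
  Combining: S²·s⁻¹·K⁻¹·W⁻¹·J·T⁻¹ = (kg⁻²·m⁻⁴·s⁶·A⁴) · s⁻¹ · K⁻¹ · (kg⁻¹·m⁻²·s³) · (kg·m²·s⁻²) · (kg⁻¹·s²·A) = kg⁻³·m⁻⁴·s⁸·A⁵·K⁻¹.
Both reduce to kg⁻³·m⁻⁴·s⁸·A⁵·K⁻¹.

Yes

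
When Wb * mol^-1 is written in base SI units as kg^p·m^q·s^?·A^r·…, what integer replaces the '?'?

Wb = kg·m²·s⁻²·A⁻¹.
Combining: Wb·mol⁻¹ = (kg·m²·s⁻²·A⁻¹) · mol⁻¹ = kg·m²·s⁻²·A⁻¹·mol⁻¹.
The exponent of s is -2.

-2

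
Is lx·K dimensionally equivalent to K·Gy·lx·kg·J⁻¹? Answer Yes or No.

Left side:
  lx = lm/m² (illuminance = luminous flux per area),
      = m⁻²·cd.
  Combining: lx·K = (m⁻²·cd) · K = m⁻²·K·cd.
Right side:
  Gy = m²·s⁻².
  lx = m⁻²·cd.
  J = kg·m²·s⁻².
  So J⁻¹ = kg⁻¹·m⁻²·s².
  Combining: K·Gy·lx·kg·J⁻¹ = K · (m²·s⁻²) · (m⁻²·cd) · kg · (kg⁻¹·m⁻²·s²) = m⁻²·K·cd.
Both reduce to m⁻²·K·cd.

Yes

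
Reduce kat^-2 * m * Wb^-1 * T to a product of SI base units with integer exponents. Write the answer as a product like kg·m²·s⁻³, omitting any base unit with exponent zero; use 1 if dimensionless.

kat = mol/s = s⁻¹·mol (catalytic activity).
So kat⁻² = s²·mol⁻².
Wb = V·s (flux: a volt is a weber per second),
    = kg·m²·s⁻²·A⁻¹.
So Wb⁻¹ = kg⁻¹·m⁻²·s²·A.
T = Wb/m² (flux density = flux per area),
    = kg·s⁻²·A⁻¹.
Combining: kat⁻²·m·Wb⁻¹·T = (s²·mol⁻²) · m · (kg⁻¹·m⁻²·s²·A) · (kg·s⁻²·A⁻¹) = m⁻¹·s²·mol⁻².

m⁻¹·s²·mol⁻²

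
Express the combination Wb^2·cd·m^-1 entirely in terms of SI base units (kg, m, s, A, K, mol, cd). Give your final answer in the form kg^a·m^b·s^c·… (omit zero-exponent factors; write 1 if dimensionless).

Wb = kg·m²·s⁻²·A⁻¹.
So Wb² = kg²·m⁴·s⁻⁴·A⁻².
Combining: Wb²·cd·m⁻¹ = (kg²·m⁴·s⁻⁴·A⁻²) · cd · m⁻¹ = kg²·m³·s⁻⁴·A⁻²·cd.

kg²·m³·s⁻⁴·A⁻²·cd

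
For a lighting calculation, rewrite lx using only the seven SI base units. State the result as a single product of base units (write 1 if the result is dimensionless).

m⁻²·cd

lx = m⁻²·cd.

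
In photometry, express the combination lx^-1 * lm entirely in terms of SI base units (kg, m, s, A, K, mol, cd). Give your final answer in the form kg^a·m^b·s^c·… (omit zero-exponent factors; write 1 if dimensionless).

m²

lx = lm/m² (illuminance = luminous flux per area),
    = m⁻²·cd.
So lx⁻¹ = m²·cd⁻¹.
lm = cd·sr = cd (luminous flux; sr is dimensionless).
Combining: lx⁻¹·lm = (m²·cd⁻¹) · cd = m².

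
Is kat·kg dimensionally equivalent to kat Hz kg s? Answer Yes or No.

Yes

Left side:
  kat = mol/s = s⁻¹·mol (catalytic activity).
  Combining: kat·kg = (s⁻¹·mol) · kg = kg·s⁻¹·mol.
Right side:
  kat = mol/s = s⁻¹·mol (catalytic activity).
  Hz = 1/s = s⁻¹ (frequency is cycles per second).
  Combining: kat·Hz·kg·s = (s⁻¹·mol) · s⁻¹ · kg · s = kg·s⁻¹·mol.
Both reduce to kg·s⁻¹·mol.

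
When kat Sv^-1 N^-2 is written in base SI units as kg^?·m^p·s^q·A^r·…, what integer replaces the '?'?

kat = mol/s = s⁻¹·mol (catalytic activity).
Sv = J/kg (equivalent dose = energy per mass),
    = m²·s⁻².
So Sv⁻¹ = m⁻²·s².
N = kg·m/s² = kg·m·s⁻² (force = mass × acceleration).
So N⁻² = kg⁻²·m⁻²·s⁴.
Combining: kat·Sv⁻¹·N⁻² = (s⁻¹·mol) · (m⁻²·s²) · (kg⁻²·m⁻²·s⁴) = kg⁻²·m⁻⁴·s⁵·mol.
The exponent of kg is -2.

-2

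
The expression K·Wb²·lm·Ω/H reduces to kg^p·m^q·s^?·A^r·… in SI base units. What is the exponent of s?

-5

Wb = kg·m²·s⁻²·A⁻¹.
So Wb² = kg²·m⁴·s⁻⁴·A⁻².
lm = cd.
Ω = kg·m²·s⁻³·A⁻².
H = kg·m²·s⁻²·A⁻².
So H⁻¹ = kg⁻¹·m⁻²·s²·A².
Combining: K·Wb²·lm·Ω·H⁻¹ = K · (kg²·m⁴·s⁻⁴·A⁻²) · cd · (kg·m²·s⁻³·A⁻²) · (kg⁻¹·m⁻²·s²·A²) = kg²·m⁴·s⁻⁵·A⁻²·K·cd.
The exponent of s is -5.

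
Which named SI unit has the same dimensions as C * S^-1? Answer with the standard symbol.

Wb

C = A·s = s·A (charge = current × time).
S = 1/Ω (conductance is reciprocal resistance),
    = kg⁻¹·m⁻²·s³·A².
So S⁻¹ = kg·m²·s⁻³·A⁻².
Combining: C·S⁻¹ = (s·A) · (kg·m²·s⁻³·A⁻²) = kg·m²·s⁻²·A⁻¹.
kg·m²·s⁻²·A⁻¹ is the base-SI form of the weber.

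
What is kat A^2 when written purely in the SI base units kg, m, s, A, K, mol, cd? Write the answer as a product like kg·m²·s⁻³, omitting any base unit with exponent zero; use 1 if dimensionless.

s⁻¹·A²·mol

kat = s⁻¹·mol.
Combining: kat·A² = (s⁻¹·mol) · A² = s⁻¹·A²·mol.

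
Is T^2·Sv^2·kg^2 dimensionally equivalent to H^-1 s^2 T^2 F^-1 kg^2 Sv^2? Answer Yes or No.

Yes

Left side:
  T = Wb/m² (flux density = flux per area),
      = kg·s⁻²·A⁻¹.
  So T² = kg²·s⁻⁴·A⁻².
  Sv = J/kg (equivalent dose = energy per mass),
      = m²·s⁻².
  So Sv² = m⁴·s⁻⁴.
  Combining: T²·Sv²·kg² = (kg²·s⁻⁴·A⁻²) · (m⁴·s⁻⁴) · kg² = kg⁴·m⁴·s⁻⁸·A⁻².
Right side:
  H = kg·m²·s⁻²·A⁻².
  So H⁻¹ = kg⁻¹·m⁻²·s²·A².
  T = kg·s⁻²·A⁻¹.
  So T² = kg²·s⁻⁴·A⁻².
  F = kg⁻¹·m⁻²·s⁴·A².
  So F⁻¹ = kg·m²·s⁻⁴·A⁻².
  Sv = m²·s⁻².
  So Sv² = m⁴·s⁻⁴.
  Combining: H⁻¹·s²·T²·F⁻¹·kg²·Sv² = (kg⁻¹·m⁻²·s²·A²) · s² · (kg²·s⁻⁴·A⁻²) · (kg·m²·s⁻⁴·A⁻²) · kg² · (m⁴·s⁻⁴) = kg⁴·m⁴·s⁻⁸·A⁻².
Both reduce to kg⁴·m⁴·s⁻⁸·A⁻².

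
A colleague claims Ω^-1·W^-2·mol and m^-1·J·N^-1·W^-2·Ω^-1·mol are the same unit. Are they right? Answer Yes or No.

Yes

Left side:
  Ω = V/A (resistance = voltage per current),
      = kg·m²·s⁻³·A⁻².
  So Ω⁻¹ = kg⁻¹·m⁻²·s³·A².
  W = J/s (power = energy per time),
      = kg·m²·s⁻³.
  So W⁻² = kg⁻²·m⁻⁴·s⁶.
  Combining: Ω⁻¹·W⁻²·mol = (kg⁻¹·m⁻²·s³·A²) · (kg⁻²·m⁻⁴·s⁶) · mol = kg⁻³·m⁻⁶·s⁹·A²·mol.
Right side:
  J = N·m (work = force × distance),
      = kg·m²·s⁻².
  N = kg·m/s² = kg·m·s⁻² (force = mass × acceleration).
  So N⁻¹ = kg⁻¹·m⁻¹·s².
  W = J/s (power = energy per time),
      = kg·m²·s⁻³.
  So W⁻² = kg⁻²·m⁻⁴·s⁶.
  Ω = V/A (resistance = voltage per current),
      = kg·m²·s⁻³·A⁻².
  So Ω⁻¹ = kg⁻¹·m⁻²·s³·A².
  Combining: m⁻¹·J·N⁻¹·W⁻²·Ω⁻¹·mol = m⁻¹ · (kg·m²·s⁻²) · (kg⁻¹·m⁻¹·s²) · (kg⁻²·m⁻⁴·s⁶) · (kg⁻¹·m⁻²·s³·A²) · mol = kg⁻³·m⁻⁶·s⁹·A²·mol.
Both reduce to kg⁻³·m⁻⁶·s⁹·A²·mol.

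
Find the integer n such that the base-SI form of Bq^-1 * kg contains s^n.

Bq = s⁻¹.
So Bq⁻¹ = s.
Combining: Bq⁻¹·kg = s · kg = kg·s.
The exponent of s is 1.

1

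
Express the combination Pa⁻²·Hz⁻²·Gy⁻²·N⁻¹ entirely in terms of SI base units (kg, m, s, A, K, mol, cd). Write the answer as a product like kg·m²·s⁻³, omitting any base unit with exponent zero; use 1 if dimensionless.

kg⁻³·m⁻³·s¹²

Pa = N/m² (pressure = force per area),
    = kg·m⁻¹·s⁻².
So Pa⁻² = kg⁻²·m²·s⁴.
Hz = 1/s = s⁻¹ (frequency is cycles per second).
So Hz⁻² = s².
Gy = J/kg (absorbed dose = energy per mass),
    = m²·s⁻².
So Gy⁻² = m⁻⁴·s⁴.
N = kg·m/s² = kg·m·s⁻² (force = mass × acceleration).
So N⁻¹ = kg⁻¹·m⁻¹·s².
Combining: Pa⁻²·Hz⁻²·Gy⁻²·N⁻¹ = (kg⁻²·m²·s⁴) · s² · (m⁻⁴·s⁴) · (kg⁻¹·m⁻¹·s²) = kg⁻³·m⁻³·s¹².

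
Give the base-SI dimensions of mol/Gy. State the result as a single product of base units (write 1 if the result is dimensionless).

Gy = J/kg (absorbed dose = energy per mass),
    = m²·s⁻².
So Gy⁻¹ = m⁻²·s².
Combining: Gy⁻¹·mol = (m⁻²·s²) · mol = m⁻²·s²·mol.

m⁻²·s²·mol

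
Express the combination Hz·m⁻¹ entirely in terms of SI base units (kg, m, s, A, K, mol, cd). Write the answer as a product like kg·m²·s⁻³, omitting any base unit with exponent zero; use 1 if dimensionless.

Hz = s⁻¹.
Combining: Hz·m⁻¹ = s⁻¹ · m⁻¹ = m⁻¹·s⁻¹.

m⁻¹·s⁻¹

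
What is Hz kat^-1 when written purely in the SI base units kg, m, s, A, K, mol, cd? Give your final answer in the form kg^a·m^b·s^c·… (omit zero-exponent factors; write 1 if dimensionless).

Hz = s⁻¹.
kat = s⁻¹·mol.
So kat⁻¹ = s·mol⁻¹.
Combining: Hz·kat⁻¹ = s⁻¹ · (s·mol⁻¹) = mol⁻¹.

mol⁻¹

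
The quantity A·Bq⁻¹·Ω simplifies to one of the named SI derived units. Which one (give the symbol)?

Bq = 1/s = s⁻¹ (activity is decays per second).
So Bq⁻¹ = s.
Ω = V/A (resistance = voltage per current),
    = kg·m²·s⁻³·A⁻².
Combining: A·Bq⁻¹·Ω = A · s · (kg·m²·s⁻³·A⁻²) = kg·m²·s⁻²·A⁻¹.
kg·m²·s⁻²·A⁻¹ is the base-SI form of the weber.

Wb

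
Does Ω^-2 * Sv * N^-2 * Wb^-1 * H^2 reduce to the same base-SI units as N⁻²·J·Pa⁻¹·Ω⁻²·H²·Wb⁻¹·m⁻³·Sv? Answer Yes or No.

Left side:
  Ω = V/A (resistance = voltage per current),
      = kg·m²·s⁻³·A⁻².
  So Ω⁻² = kg⁻²·m⁻⁴·s⁶·A⁴.
  Sv = J/kg (equivalent dose = energy per mass),
      = m²·s⁻².
  N = kg·m/s² = kg·m·s⁻² (force = mass × acceleration).
  So N⁻² = kg⁻²·m⁻²·s⁴.
  Wb = V·s (flux: a volt is a weber per second),
      = kg·m²·s⁻²·A⁻¹.
  So Wb⁻¹ = kg⁻¹·m⁻²·s²·A.
  H = Wb/A (inductance = flux per current),
      = kg·m²·s⁻²·A⁻².
  So H² = kg²·m⁴·s⁻⁴·A⁻⁴.
  Combining: Ω⁻²·Sv·N⁻²·Wb⁻¹·H² = (kg⁻²·m⁻⁴·s⁶·A⁴) · (m²·s⁻²) · (kg⁻²·m⁻²·s⁴) · (kg⁻¹·m⁻²·s²·A) · (kg²·m⁴·s⁻⁴·A⁻⁴) = kg⁻³·m⁻²·s⁶·A.
Right side:
  N = kg·m/s² = kg·m·s⁻² (force = mass × acceleration).
  So N⁻² = kg⁻²·m⁻²·s⁴.
  J = N·m (work = force × distance),
      = kg·m²·s⁻².
  Pa = N/m² (pressure = force per area),
      = kg·m⁻¹·s⁻².
  So Pa⁻¹ = kg⁻¹·m·s².
  Ω = V/A (resistance = voltage per current),
      = kg·m²·s⁻³·A⁻².
  So Ω⁻² = kg⁻²·m⁻⁴·s⁶·A⁴.
  H = Wb/A (inductance = flux per current),
      = kg·m²·s⁻²·A⁻².
  So H² = kg²·m⁴·s⁻⁴·A⁻⁴.
  Wb = V·s (flux: a volt is a weber per second),
      = kg·m²·s⁻²·A⁻¹.
  So Wb⁻¹ = kg⁻¹·m⁻²·s²·A.
  Sv = J/kg (equivalent dose = energy per mass),
      = m²·s⁻².
  Combining: N⁻²·J·Pa⁻¹·Ω⁻²·H²·Wb⁻¹·m⁻³·Sv = (kg⁻²·m⁻²·s⁴) · (kg·m²·s⁻²) · (kg⁻¹·m·s²) · (kg⁻²·m⁻⁴·s⁶·A⁴) · (kg²·m⁴·s⁻⁴·A⁻⁴) · (kg⁻¹·m⁻²·s²·A) · m⁻³ · (m²·s⁻²) = kg⁻³·m⁻²·s⁶·A.
Both reduce to kg⁻³·m⁻²·s⁶·A.

Yes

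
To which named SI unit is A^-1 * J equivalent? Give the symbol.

Wb

J = kg·m²·s⁻².
Combining: A⁻¹·J = A⁻¹ · (kg·m²·s⁻²) = kg·m²·s⁻²·A⁻¹.
kg·m²·s⁻²·A⁻¹ is the base-SI form of the weber.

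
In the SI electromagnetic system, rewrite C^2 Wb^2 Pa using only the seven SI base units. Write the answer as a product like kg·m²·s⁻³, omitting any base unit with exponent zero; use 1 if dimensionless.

C = s·A.
So C² = s²·A².
Wb = kg·m²·s⁻²·A⁻¹.
So Wb² = kg²·m⁴·s⁻⁴·A⁻².
Pa = kg·m⁻¹·s⁻².
Combining: C²·Wb²·Pa = (s²·A²) · (kg²·m⁴·s⁻⁴·A⁻²) · (kg·m⁻¹·s⁻²) = kg³·m³·s⁻⁴.

kg³·m³·s⁻⁴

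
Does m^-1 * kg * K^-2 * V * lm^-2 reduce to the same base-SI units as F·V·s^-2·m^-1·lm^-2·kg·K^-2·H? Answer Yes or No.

Yes

Left side:
  V = W/A (potential = power per current),
      = kg·m²·s⁻³·A⁻¹.
  lm = cd·sr = cd (luminous flux; sr is dimensionless).
  So lm⁻² = cd⁻².
  Combining: m⁻¹·kg·K⁻²·V·lm⁻² = m⁻¹ · kg · K⁻² · (kg·m²·s⁻³·A⁻¹) · cd⁻² = kg²·m·s⁻³·A⁻¹·K⁻²·cd⁻².
Right side:
  F = C/V (capacitance = charge per voltage),
      = A·s/(kg·m²·s⁻³·A⁻¹) (substituting C and V),
      = kg⁻¹·m⁻²·s⁴·A².
  V = W/A (potential = power per current),
      = kg·m²·s⁻³·A⁻¹.
  lm = cd·sr = cd (luminous flux; sr is dimensionless).
  So lm⁻² = cd⁻².
  H = Wb/A (inductance = flux per current),
      = kg·m²·s⁻²·A⁻².
  Combining: F·V·s⁻²·m⁻¹·lm⁻²·kg·K⁻²·H = (kg⁻¹·m⁻²·s⁴·A²) · (kg·m²·s⁻³·A⁻¹) · s⁻² · m⁻¹ · cd⁻² · kg · K⁻² · (kg·m²·s⁻²·A⁻²) = kg²·m·s⁻³·A⁻¹·K⁻²·cd⁻².
Both reduce to kg²·m·s⁻³·A⁻¹·K⁻²·cd⁻².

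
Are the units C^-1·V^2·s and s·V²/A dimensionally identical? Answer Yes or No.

Left side:
  C = s·A.
  So C⁻¹ = s⁻¹·A⁻¹.
  V = kg·m²·s⁻³·A⁻¹.
  So V² = kg²·m⁴·s⁻⁶·A⁻².
  Combining: C⁻¹·V²·s = (s⁻¹·A⁻¹) · (kg²·m⁴·s⁻⁶·A⁻²) · s = kg²·m⁴·s⁻⁶·A⁻³.
Right side:
  V = W/A (potential = power per current),
      = kg·m²·s⁻³·A⁻¹.
  So V² = kg²·m⁴·s⁻⁶·A⁻².
  Combining: s·A⁻¹·V² = s · A⁻¹ · (kg²·m⁴·s⁻⁶·A⁻²) = kg²·m⁴·s⁻⁵·A⁻³.
Left is kg²·m⁴·s⁻⁶·A⁻³; right is kg²·m⁴·s⁻⁵·A⁻³ — different.

No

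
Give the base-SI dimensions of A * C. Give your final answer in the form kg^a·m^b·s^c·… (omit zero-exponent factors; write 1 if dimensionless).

s·A²

C = s·A.
Combining: A·C = A · (s·A) = s·A².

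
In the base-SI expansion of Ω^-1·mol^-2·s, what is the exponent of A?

Ω = V/A (resistance = voltage per current),
    = kg·m²·s⁻³·A⁻².
So Ω⁻¹ = kg⁻¹·m⁻²·s³·A².
Combining: Ω⁻¹·mol⁻²·s = (kg⁻¹·m⁻²·s³·A²) · mol⁻² · s = kg⁻¹·m⁻²·s⁴·A²·mol⁻².
The exponent of A is 2.

2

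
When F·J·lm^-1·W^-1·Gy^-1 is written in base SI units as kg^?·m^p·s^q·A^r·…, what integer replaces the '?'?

-1

F = C/V (capacitance = charge per voltage),
    = A·s/(kg·m²·s⁻³·A⁻¹) (substituting C and V),
    = kg⁻¹·m⁻²·s⁴·A².
J = N·m (work = force × distance),
    = kg·m²·s⁻².
lm = cd·sr = cd (luminous flux; sr is dimensionless).
So lm⁻¹ = cd⁻¹.
W = J/s (power = energy per time),
    = kg·m²·s⁻³.
So W⁻¹ = kg⁻¹·m⁻²·s³.
Gy = J/kg (absorbed dose = energy per mass),
    = m²·s⁻².
So Gy⁻¹ = m⁻²·s².
Combining: F·J·lm⁻¹·W⁻¹·Gy⁻¹ = (kg⁻¹·m⁻²·s⁴·A²) · (kg·m²·s⁻²) · cd⁻¹ · (kg⁻¹·m⁻²·s³) · (m⁻²·s²) = kg⁻¹·m⁻⁴·s⁷·A²·cd⁻¹.
The exponent of kg is -1.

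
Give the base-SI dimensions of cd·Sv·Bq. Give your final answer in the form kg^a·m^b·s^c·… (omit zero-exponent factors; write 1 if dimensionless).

m²·s⁻³·cd

Sv = J/kg (equivalent dose = energy per mass),
    = m²·s⁻².
Bq = 1/s = s⁻¹ (activity is decays per second).
Combining: cd·Sv·Bq = cd · (m²·s⁻²) · s⁻¹ = m²·s⁻³·cd.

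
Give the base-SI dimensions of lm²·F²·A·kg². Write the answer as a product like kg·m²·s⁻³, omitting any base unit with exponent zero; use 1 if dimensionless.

m⁻⁴·s⁸·A⁵·cd²

lm = cd·sr = cd (luminous flux; sr is dimensionless).
So lm² = cd².
F = C/V (capacitance = charge per voltage),
    = A·s/(kg·m²·s⁻³·A⁻¹) (substituting C and V),
    = kg⁻¹·m⁻²·s⁴·A².
So F² = kg⁻²·m⁻⁴·s⁸·A⁴.
Combining: lm²·F²·A·kg² = cd² · (kg⁻²·m⁻⁴·s⁸·A⁴) · A · kg² = m⁻⁴·s⁸·A⁵·cd².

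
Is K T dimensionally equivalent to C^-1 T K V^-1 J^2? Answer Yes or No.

No

Left side:
  T = kg·s⁻²·A⁻¹.
  Combining: K·T = K · (kg·s⁻²·A⁻¹) = kg·s⁻²·A⁻¹·K.
Right side:
  C = A·s = s·A (charge = current × time).
  So C⁻¹ = s⁻¹·A⁻¹.
  T = Wb/m² (flux density = flux per area),
      = kg·s⁻²·A⁻¹.
  V = W/A (potential = power per current),
      = kg·m²·s⁻³·A⁻¹.
  So V⁻¹ = kg⁻¹·m⁻²·s³·A.
  J = N·m (work = force × distance),
      = kg·m²·s⁻².
  So J² = kg²·m⁴·s⁻⁴.
  Combining: C⁻¹·T·K·V⁻¹·J² = (s⁻¹·A⁻¹) · (kg·s⁻²·A⁻¹) · K · (kg⁻¹·m⁻²·s³·A) · (kg²·m⁴·s⁻⁴) = kg²·m²·s⁻⁴·A⁻¹·K.
Left is kg·s⁻²·A⁻¹·K; right is kg²·m²·s⁻⁴·A⁻¹·K — different.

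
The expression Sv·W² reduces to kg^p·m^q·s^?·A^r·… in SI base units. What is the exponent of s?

-8

Sv = J/kg (equivalent dose = energy per mass),
    = m²·s⁻².
W = J/s (power = energy per time),
    = kg·m²·s⁻³.
So W² = kg²·m⁴·s⁻⁶.
Combining: Sv·W² = (m²·s⁻²) · (kg²·m⁴·s⁻⁶) = kg²·m⁶·s⁻⁸.
The exponent of s is -8.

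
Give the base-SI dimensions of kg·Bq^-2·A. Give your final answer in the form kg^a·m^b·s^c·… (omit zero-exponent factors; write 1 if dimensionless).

kg·s²·A

Bq = 1/s = s⁻¹ (activity is decays per second).
So Bq⁻² = s².
Combining: kg·Bq⁻²·A = kg · s² · A = kg·s²·A.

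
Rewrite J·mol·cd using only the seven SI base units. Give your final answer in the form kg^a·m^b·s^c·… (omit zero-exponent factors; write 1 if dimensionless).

J = N·m (work = force × distance),
    = kg·m²·s⁻².
Combining: J·mol·cd = (kg·m²·s⁻²) · mol · cd = kg·m²·s⁻²·mol·cd.

kg·m²·s⁻²·mol·cd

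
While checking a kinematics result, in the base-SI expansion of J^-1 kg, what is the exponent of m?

-2

J = kg·m²·s⁻².
So J⁻¹ = kg⁻¹·m⁻²·s².
Combining: J⁻¹·kg = (kg⁻¹·m⁻²·s²) · kg = m⁻²·s².
The exponent of m is -2.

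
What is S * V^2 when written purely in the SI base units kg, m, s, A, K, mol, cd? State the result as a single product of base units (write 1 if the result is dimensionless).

kg·m²·s⁻³

S = 1/Ω (conductance is reciprocal resistance),
    = kg⁻¹·m⁻²·s³·A².
V = W/A (potential = power per current),
    = kg·m²·s⁻³·A⁻¹.
So V² = kg²·m⁴·s⁻⁶·A⁻².
Combining: S·V² = (kg⁻¹·m⁻²·s³·A²) · (kg²·m⁴·s⁻⁶·A⁻²) = kg·m²·s⁻³.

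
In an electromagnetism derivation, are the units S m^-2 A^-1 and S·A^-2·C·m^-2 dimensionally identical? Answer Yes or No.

No

Left side:
  S = 1/Ω (conductance is reciprocal resistance),
      = kg⁻¹·m⁻²·s³·A².
  Combining: S·m⁻²·A⁻¹ = (kg⁻¹·m⁻²·s³·A²) · m⁻² · A⁻¹ = kg⁻¹·m⁻⁴·s³·A.
Right side:
  S = kg⁻¹·m⁻²·s³·A².
  C = s·A.
  Combining: S·A⁻²·C·m⁻² = (kg⁻¹·m⁻²·s³·A²) · A⁻² · (s·A) · m⁻² = kg⁻¹·m⁻⁴·s⁴·A.
Left is kg⁻¹·m⁻⁴·s³·A; right is kg⁻¹·m⁻⁴·s⁴·A — different.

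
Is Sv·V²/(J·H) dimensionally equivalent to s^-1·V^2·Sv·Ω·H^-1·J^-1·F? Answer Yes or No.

Yes

Left side:
  Sv = J/kg (equivalent dose = energy per mass),
      = m²·s⁻².
  J = N·m (work = force × distance),
      = kg·m²·s⁻².
  So J⁻¹ = kg⁻¹·m⁻²·s².
  H = Wb/A (inductance = flux per current),
      = kg·m²·s⁻²·A⁻².
  So H⁻¹ = kg⁻¹·m⁻²·s²·A².
  V = W/A (potential = power per current),
      = kg·m²·s⁻³·A⁻¹.
  So V² = kg²·m⁴·s⁻⁶·A⁻².
  Combining: Sv·J⁻¹·H⁻¹·V² = (m²·s⁻²) · (kg⁻¹·m⁻²·s²) · (kg⁻¹·m⁻²·s²·A²) · (kg²·m⁴·s⁻⁶·A⁻²) = m²·s⁻⁴.
Right side:
  V = W/A (potential = power per current),
      = kg·m²·s⁻³·A⁻¹.
  So V² = kg²·m⁴·s⁻⁶·A⁻².
  Sv = J/kg (equivalent dose = energy per mass),
      = m²·s⁻².
  Ω = V/A (resistance = voltage per current),
      = kg·m²·s⁻³·A⁻².
  H = Wb/A (inductance = flux per current),
      = kg·m²·s⁻²·A⁻².
  So H⁻¹ = kg⁻¹·m⁻²·s²·A².
  J = N·m (work = force × distance),
      = kg·m²·s⁻².
  So J⁻¹ = kg⁻¹·m⁻²·s².
  F = C/V (capacitance = charge per voltage),
      = A·s/(kg·m²·s⁻³·A⁻¹) (substituting C and V),
      = kg⁻¹·m⁻²·s⁴·A².
  Combining: s⁻¹·V²·Sv·Ω·H⁻¹·J⁻¹·F = s⁻¹ · (kg²·m⁴·s⁻⁶·A⁻²) · (m²·s⁻²) · (kg·m²·s⁻³·A⁻²) · (kg⁻¹·m⁻²·s²·A²) · (kg⁻¹·m⁻²·s²) · (kg⁻¹·m⁻²·s⁴·A²) = m²·s⁻⁴.
Both reduce to m²·s⁻⁴.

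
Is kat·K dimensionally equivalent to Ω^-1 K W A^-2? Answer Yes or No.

Left side:
  kat = s⁻¹·mol.
  Combining: kat·K = (s⁻¹·mol) · K = s⁻¹·K·mol.
Right side:
  Ω = V/A (resistance = voltage per current),
      = kg·m²·s⁻³·A⁻².
  So Ω⁻¹ = kg⁻¹·m⁻²·s³·A².
  W = J/s (power = energy per time),
      = kg·m²·s⁻³.
  Combining: Ω⁻¹·K·W·A⁻² = (kg⁻¹·m⁻²·s³·A²) · K · (kg·m²·s⁻³) · A⁻² = K.
Left is s⁻¹·K·mol; right is K — different.

No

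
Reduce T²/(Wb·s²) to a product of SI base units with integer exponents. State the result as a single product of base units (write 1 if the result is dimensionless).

kg·m⁻²·s⁻⁴·A⁻¹

Wb = V·s (flux: a volt is a weber per second),
    = kg·m²·s⁻²·A⁻¹.
So Wb⁻¹ = kg⁻¹·m⁻²·s²·A.
T = Wb/m² (flux density = flux per area),
    = kg·s⁻²·A⁻¹.
So T² = kg²·s⁻⁴·A⁻².
Combining: Wb⁻¹·T²·s⁻² = (kg⁻¹·m⁻²·s²·A) · (kg²·s⁻⁴·A⁻²) · s⁻² = kg·m⁻²·s⁻⁴·A⁻¹.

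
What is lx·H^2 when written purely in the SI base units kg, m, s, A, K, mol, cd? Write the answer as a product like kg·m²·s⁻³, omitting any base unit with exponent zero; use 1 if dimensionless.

kg²·m²·s⁻⁴·A⁻⁴·cd

lx = lm/m² (illuminance = luminous flux per area),
    = m⁻²·cd.
H = Wb/A (inductance = flux per current),
    = kg·m²·s⁻²·A⁻².
So H² = kg²·m⁴·s⁻⁴·A⁻⁴.
Combining: lx·H² = (m⁻²·cd) · (kg²·m⁴·s⁻⁴·A⁻⁴) = kg²·m²·s⁻⁴·A⁻⁴·cd.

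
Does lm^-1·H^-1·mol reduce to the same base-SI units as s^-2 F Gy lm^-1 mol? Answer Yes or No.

Left side:
  lm = cd.
  So lm⁻¹ = cd⁻¹.
  H = kg·m²·s⁻²·A⁻².
  So H⁻¹ = kg⁻¹·m⁻²·s²·A².
  Combining: lm⁻¹·H⁻¹·mol = cd⁻¹ · (kg⁻¹·m⁻²·s²·A²) · mol = kg⁻¹·m⁻²·s²·A²·mol·cd⁻¹.
Right side:
  F = kg⁻¹·m⁻²·s⁴·A².
  Gy = m²·s⁻².
  lm = cd.
  So lm⁻¹ = cd⁻¹.
  Combining: s⁻²·F·Gy·lm⁻¹·mol = s⁻² · (kg⁻¹·m⁻²·s⁴·A²) · (m²·s⁻²) · cd⁻¹ · mol = kg⁻¹·A²·mol·cd⁻¹.
Left is kg⁻¹·m⁻²·s²·A²·mol·cd⁻¹; right is kg⁻¹·A²·mol·cd⁻¹ — different.

No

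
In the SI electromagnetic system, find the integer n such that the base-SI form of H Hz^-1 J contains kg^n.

2

H = kg·m²·s⁻²·A⁻².
Hz = s⁻¹.
So Hz⁻¹ = s.
J = kg·m²·s⁻².
Combining: H·Hz⁻¹·J = (kg·m²·s⁻²·A⁻²) · s · (kg·m²·s⁻²) = kg²·m⁴·s⁻³·A⁻².
The exponent of kg is 2.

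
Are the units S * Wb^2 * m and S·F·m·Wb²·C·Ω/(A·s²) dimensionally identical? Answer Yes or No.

Left side:
  S = 1/Ω (conductance is reciprocal resistance),
      = kg⁻¹·m⁻²·s³·A².
  Wb = V·s (flux: a volt is a weber per second),
      = kg·m²·s⁻²·A⁻¹.
  So Wb² = kg²·m⁴·s⁻⁴·A⁻².
  Combining: S·Wb²·m = (kg⁻¹·m⁻²·s³·A²) · (kg²·m⁴·s⁻⁴·A⁻²) · m = kg·m³·s⁻¹.
Right side:
  S = 1/Ω (conductance is reciprocal resistance),
      = kg⁻¹·m⁻²·s³·A².
  F = C/V (capacitance = charge per voltage),
      = A·s/(kg·m²·s⁻³·A⁻¹) (substituting C and V),
      = kg⁻¹·m⁻²·s⁴·A².
  Wb = V·s (flux: a volt is a weber per second),
      = kg·m²·s⁻²·A⁻¹.
  So Wb² = kg²·m⁴·s⁻⁴·A⁻².
  C = A·s = s·A (charge = current × time).
  Ω = V/A (resistance = voltage per current),
      = kg·m²·s⁻³·A⁻².
  Combining: S·F·m·Wb²·C·Ω·A⁻¹·s⁻² = (kg⁻¹·m⁻²·s³·A²) · (kg⁻¹·m⁻²·s⁴·A²) · m · (kg²·m⁴·s⁻⁴·A⁻²) · (s·A) · (kg·m²·s⁻³·A⁻²) · A⁻¹ · s⁻² = kg·m³·s⁻¹.
Both reduce to kg·m³·s⁻¹.

Yes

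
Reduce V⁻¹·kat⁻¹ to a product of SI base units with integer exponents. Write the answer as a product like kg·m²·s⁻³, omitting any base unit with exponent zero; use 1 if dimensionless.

kg⁻¹·m⁻²·s⁴·A·mol⁻¹

V = W/A (potential = power per current),
    = kg·m²·s⁻³·A⁻¹.
So V⁻¹ = kg⁻¹·m⁻²·s³·A.
kat = mol/s = s⁻¹·mol (catalytic activity).
So kat⁻¹ = s·mol⁻¹.
Combining: V⁻¹·kat⁻¹ = (kg⁻¹·m⁻²·s³·A) · (s·mol⁻¹) = kg⁻¹·m⁻²·s⁴·A·mol⁻¹.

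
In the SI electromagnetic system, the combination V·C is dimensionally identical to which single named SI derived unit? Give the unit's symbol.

J

V = W/A (potential = power per current),
    = kg·m²·s⁻³·A⁻¹.
C = A·s = s·A (charge = current × time).
Combining: V·C = (kg·m²·s⁻³·A⁻¹) · (s·A) = kg·m²·s⁻².
kg·m²·s⁻² is the base-SI form of the joule.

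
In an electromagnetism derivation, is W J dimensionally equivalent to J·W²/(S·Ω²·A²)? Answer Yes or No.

Yes

Left side:
  W = kg·m²·s⁻³.
  J = kg·m²·s⁻².
  Combining: W·J = (kg·m²·s⁻³) · (kg·m²·s⁻²) = kg²·m⁴·s⁻⁵.
Right side:
  J = N·m (work = force × distance),
      = kg·m²·s⁻².
  S = 1/Ω (conductance is reciprocal resistance),
      = kg⁻¹·m⁻²·s³·A².
  So S⁻¹ = kg·m²·s⁻³·A⁻².
  Ω = V/A (resistance = voltage per current),
      = kg·m²·s⁻³·A⁻².
  So Ω⁻² = kg⁻²·m⁻⁴·s⁶·A⁴.
  W = J/s (power = energy per time),
      = kg·m²·s⁻³.
  So W² = kg²·m⁴·s⁻⁶.
  Combining: J·S⁻¹·Ω⁻²·W²·A⁻² = (kg·m²·s⁻²) · (kg·m²·s⁻³·A⁻²) · (kg⁻²·m⁻⁴·s⁶·A⁴) · (kg²·m⁴·s⁻⁶) · A⁻² = kg²·m⁴·s⁻⁵.
Both reduce to kg²·m⁴·s⁻⁵.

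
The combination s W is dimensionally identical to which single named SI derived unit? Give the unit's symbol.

J

W = J/s (power = energy per time),
    = kg·m²·s⁻³.
Combining: s·W = s · (kg·m²·s⁻³) = kg·m²·s⁻².
kg·m²·s⁻² is the base-SI form of the joule.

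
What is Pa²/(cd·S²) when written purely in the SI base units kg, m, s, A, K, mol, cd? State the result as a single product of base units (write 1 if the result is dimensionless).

kg⁴·m²·s⁻¹⁰·A⁻⁴·cd⁻¹

Pa = N/m² (pressure = force per area),
    = kg·m⁻¹·s⁻².
So Pa² = kg²·m⁻²·s⁻⁴.
S = 1/Ω (conductance is reciprocal resistance),
    = kg⁻¹·m⁻²·s³·A².
So S⁻² = kg²·m⁴·s⁻⁶·A⁻⁴.
Combining: Pa²·cd⁻¹·S⁻² = (kg²·m⁻²·s⁻⁴) · cd⁻¹ · (kg²·m⁴·s⁻⁶·A⁻⁴) = kg⁴·m²·s⁻¹⁰·A⁻⁴·cd⁻¹.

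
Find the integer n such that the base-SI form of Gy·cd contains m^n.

2

Gy = m²·s⁻².
Combining: Gy·cd = (m²·s⁻²) · cd = m²·s⁻²·cd.
The exponent of m is 2.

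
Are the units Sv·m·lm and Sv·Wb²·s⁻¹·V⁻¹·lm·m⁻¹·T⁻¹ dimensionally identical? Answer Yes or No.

Yes

Left side:
  Sv = J/kg (equivalent dose = energy per mass),
      = m²·s⁻².
  lm = cd·sr = cd (luminous flux; sr is dimensionless).
  Combining: Sv·m·lm = (m²·s⁻²) · m · cd = m³·s⁻²·cd.
Right side:
  Sv = m²·s⁻².
  Wb = kg·m²·s⁻²·A⁻¹.
  So Wb² = kg²·m⁴·s⁻⁴·A⁻².
  V = kg·m²·s⁻³·A⁻¹.
  So V⁻¹ = kg⁻¹·m⁻²·s³·A.
  lm = cd.
  T = kg·s⁻²·A⁻¹.
  So T⁻¹ = kg⁻¹·s²·A.
  Combining: Sv·Wb²·s⁻¹·V⁻¹·lm·m⁻¹·T⁻¹ = (m²·s⁻²) · (kg²·m⁴·s⁻⁴·A⁻²) · s⁻¹ · (kg⁻¹·m⁻²·s³·A) · cd · m⁻¹ · (kg⁻¹·s²·A) = m³·s⁻²·cd.
Both reduce to m³·s⁻²·cd.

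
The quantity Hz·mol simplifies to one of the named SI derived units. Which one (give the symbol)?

Hz = s⁻¹.
Combining: Hz·mol = s⁻¹ · mol = s⁻¹·mol.
s⁻¹·mol is the base-SI form of the katal.

kat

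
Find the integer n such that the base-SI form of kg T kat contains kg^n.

T = Wb/m² (flux density = flux per area),
    = kg·s⁻²·A⁻¹.
kat = mol/s = s⁻¹·mol (catalytic activity).
Combining: kg·T·kat = kg · (kg·s⁻²·A⁻¹) · (s⁻¹·mol) = kg²·s⁻³·A⁻¹·mol.
The exponent of kg is 2.

2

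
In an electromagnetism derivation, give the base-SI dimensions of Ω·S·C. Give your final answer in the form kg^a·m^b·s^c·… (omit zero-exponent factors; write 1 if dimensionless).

Ω = kg·m²·s⁻³·A⁻².
S = kg⁻¹·m⁻²·s³·A².
C = s·A.
Combining: Ω·S·C = (kg·m²·s⁻³·A⁻²) · (kg⁻¹·m⁻²·s³·A²) · (s·A) = s·A.

s·A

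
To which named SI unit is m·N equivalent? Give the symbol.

N = kg·m/s² = kg·m·s⁻² (force = mass × acceleration).
Combining: m·N = m · (kg·m·s⁻²) = kg·m²·s⁻².
kg·m²·s⁻² is the base-SI form of the joule.

J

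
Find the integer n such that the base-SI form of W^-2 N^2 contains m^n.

-2

W = J/s (power = energy per time),
    = kg·m²·s⁻³.
So W⁻² = kg⁻²·m⁻⁴·s⁶.
N = kg·m/s² = kg·m·s⁻² (force = mass × acceleration).
So N² = kg²·m²·s⁻⁴.
Combining: W⁻²·N² = (kg⁻²·m⁻⁴·s⁶) · (kg²·m²·s⁻⁴) = m⁻²·s².
The exponent of m is -2.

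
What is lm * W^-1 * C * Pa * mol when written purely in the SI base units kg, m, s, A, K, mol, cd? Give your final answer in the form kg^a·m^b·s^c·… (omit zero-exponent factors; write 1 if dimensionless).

lm = cd·sr = cd (luminous flux; sr is dimensionless).
W = J/s (power = energy per time),
    = kg·m²·s⁻³.
So W⁻¹ = kg⁻¹·m⁻²·s³.
C = A·s = s·A (charge = current × time).
Pa = N/m² (pressure = force per area),
    = kg·m⁻¹·s⁻².
Combining: lm·W⁻¹·C·Pa·mol = cd · (kg⁻¹·m⁻²·s³) · (s·A) · (kg·m⁻¹·s⁻²) · mol = m⁻³·s²·A·mol·cd.

m⁻³·s²·A·mol·cd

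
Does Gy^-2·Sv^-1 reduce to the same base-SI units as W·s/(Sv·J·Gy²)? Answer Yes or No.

Yes

Left side:
  Gy = J/kg (absorbed dose = energy per mass),
      = m²·s⁻².
  So Gy⁻² = m⁻⁴·s⁴.
  Sv = J/kg (equivalent dose = energy per mass),
      = m²·s⁻².
  So Sv⁻¹ = m⁻²·s².
  Combining: Gy⁻²·Sv⁻¹ = (m⁻⁴·s⁴) · (m⁻²·s²) = m⁻⁶·s⁶.
Right side:
  Sv = m²·s⁻².
  So Sv⁻¹ = m⁻²·s².
  W = kg·m²·s⁻³.
  J = kg·m²·s⁻².
  So J⁻¹ = kg⁻¹·m⁻²·s².
  Gy = m²·s⁻².
  So Gy⁻² = m⁻⁴·s⁴.
  Combining: Sv⁻¹·W·J⁻¹·Gy⁻²·s = (m⁻²·s²) · (kg·m²·s⁻³) · (kg⁻¹·m⁻²·s²) · (m⁻⁴·s⁴) · s = m⁻⁶·s⁶.
Both reduce to m⁻⁶·s⁶.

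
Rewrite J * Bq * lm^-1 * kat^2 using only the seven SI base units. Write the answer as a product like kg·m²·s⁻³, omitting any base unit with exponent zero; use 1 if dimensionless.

kg·m²·s⁻⁵·mol²·cd⁻¹

J = kg·m²·s⁻².
Bq = s⁻¹.
lm = cd.
So lm⁻¹ = cd⁻¹.
kat = s⁻¹·mol.
So kat² = s⁻²·mol².
Combining: J·Bq·lm⁻¹·kat² = (kg·m²·s⁻²) · s⁻¹ · cd⁻¹ · (s⁻²·mol²) = kg·m²·s⁻⁵·mol²·cd⁻¹.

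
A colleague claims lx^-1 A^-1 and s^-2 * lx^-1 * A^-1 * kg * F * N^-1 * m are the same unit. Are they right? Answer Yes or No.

Left side:
  lx = lm/m² (illuminance = luminous flux per area),
      = m⁻²·cd.
  So lx⁻¹ = m²·cd⁻¹.
  Combining: lx⁻¹·A⁻¹ = (m²·cd⁻¹) · A⁻¹ = m²·A⁻¹·cd⁻¹.
Right side:
  lx = lm/m² (illuminance = luminous flux per area),
      = m⁻²·cd.
  So lx⁻¹ = m²·cd⁻¹.
  F = C/V (capacitance = charge per voltage),
      = A·s/(kg·m²·s⁻³·A⁻¹) (substituting C and V),
      = kg⁻¹·m⁻²·s⁴·A².
  N = kg·m/s² = kg·m·s⁻² (force = mass × acceleration).
  So N⁻¹ = kg⁻¹·m⁻¹·s².
  Combining: s⁻²·lx⁻¹·A⁻¹·kg·F·N⁻¹·m = s⁻² · (m²·cd⁻¹) · A⁻¹ · kg · (kg⁻¹·m⁻²·s⁴·A²) · (kg⁻¹·m⁻¹·s²) · m = kg⁻¹·s⁴·A·cd⁻¹.
Left is m²·A⁻¹·cd⁻¹; right is kg⁻¹·s⁴·A·cd⁻¹ — different.

No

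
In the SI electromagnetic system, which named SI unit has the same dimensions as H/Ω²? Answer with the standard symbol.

H = Wb/A (inductance = flux per current),
    = kg·m²·s⁻²·A⁻².
Ω = V/A (resistance = voltage per current),
    = kg·m²·s⁻³·A⁻².
So Ω⁻² = kg⁻²·m⁻⁴·s⁶·A⁴.
Combining: H·Ω⁻² = (kg·m²·s⁻²·A⁻²) · (kg⁻²·m⁻⁴·s⁶·A⁴) = kg⁻¹·m⁻²·s⁴·A².
kg⁻¹·m⁻²·s⁴·A² is the base-SI form of the farad.

F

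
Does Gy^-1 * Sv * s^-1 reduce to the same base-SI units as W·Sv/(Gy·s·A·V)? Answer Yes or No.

Left side:
  Gy = m²·s⁻².
  So Gy⁻¹ = m⁻²·s².
  Sv = m²·s⁻².
  Combining: Gy⁻¹·Sv·s⁻¹ = (m⁻²·s²) · (m²·s⁻²) · s⁻¹ = s⁻¹.
Right side:
  Gy = J/kg (absorbed dose = energy per mass),
      = m²·s⁻².
  So Gy⁻¹ = m⁻²·s².
  V = W/A (potential = power per current),
      = kg·m²·s⁻³·A⁻¹.
  So V⁻¹ = kg⁻¹·m⁻²·s³·A.
  W = J/s (power = energy per time),
      = kg·m²·s⁻³.
  Sv = J/kg (equivalent dose = energy per mass),
      = m²·s⁻².
  Combining: Gy⁻¹·s⁻¹·A⁻¹·V⁻¹·W·Sv = (m⁻²·s²) · s⁻¹ · A⁻¹ · (kg⁻¹·m⁻²·s³·A) · (kg·m²·s⁻³) · (m²·s⁻²) = s⁻¹.
Both reduce to s⁻¹.

Yes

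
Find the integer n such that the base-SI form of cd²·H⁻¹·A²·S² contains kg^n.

-3

H = Wb/A (inductance = flux per current),
    = kg·m²·s⁻²·A⁻².
So H⁻¹ = kg⁻¹·m⁻²·s²·A².
S = 1/Ω (conductance is reciprocal resistance),
    = kg⁻¹·m⁻²·s³·A².
So S² = kg⁻²·m⁻⁴·s⁶·A⁴.
Combining: cd²·H⁻¹·A²·S² = cd² · (kg⁻¹·m⁻²·s²·A²) · A² · (kg⁻²·m⁻⁴·s⁶·A⁴) = kg⁻³·m⁻⁶·s⁸·A⁸·cd².
The exponent of kg is -3.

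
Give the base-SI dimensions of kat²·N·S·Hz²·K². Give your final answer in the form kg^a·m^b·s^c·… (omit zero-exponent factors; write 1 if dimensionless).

m⁻¹·s⁻³·A²·K²·mol²

kat = s⁻¹·mol.
So kat² = s⁻²·mol².
N = kg·m·s⁻².
S = kg⁻¹·m⁻²·s³·A².
Hz = s⁻¹.
So Hz² = s⁻².
Combining: kat²·N·S·Hz²·K² = (s⁻²·mol²) · (kg·m·s⁻²) · (kg⁻¹·m⁻²·s³·A²) · s⁻² · K² = m⁻¹·s⁻³·A²·K²·mol².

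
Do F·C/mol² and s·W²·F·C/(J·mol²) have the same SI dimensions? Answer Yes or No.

Left side:
  F = C/V (capacitance = charge per voltage),
      = A·s/(kg·m²·s⁻³·A⁻¹) (substituting C and V),
      = kg⁻¹·m⁻²·s⁴·A².
  C = A·s = s·A (charge = current × time).
  Combining: mol⁻²·F·C = mol⁻² · (kg⁻¹·m⁻²·s⁴·A²) · (s·A) = kg⁻¹·m⁻²·s⁵·A³·mol⁻².
Right side:
  W = J/s (power = energy per time),
      = kg·m²·s⁻³.
  So W² = kg²·m⁴·s⁻⁶.
  J = N·m (work = force × distance),
      = kg·m²·s⁻².
  So J⁻¹ = kg⁻¹·m⁻²·s².
  F = C/V (capacitance = charge per voltage),
      = A·s/(kg·m²·s⁻³·A⁻¹) (substituting C and V),
      = kg⁻¹·m⁻²·s⁴·A².
  C = A·s = s·A (charge = current × time).
  Combining: s·W²·J⁻¹·F·C·mol⁻² = s · (kg²·m⁴·s⁻⁶) · (kg⁻¹·m⁻²·s²) · (kg⁻¹·m⁻²·s⁴·A²) · (s·A) · mol⁻² = s²·A³·mol⁻².
Left is kg⁻¹·m⁻²·s⁵·A³·mol⁻²; right is s²·A³·mol⁻² — different.

No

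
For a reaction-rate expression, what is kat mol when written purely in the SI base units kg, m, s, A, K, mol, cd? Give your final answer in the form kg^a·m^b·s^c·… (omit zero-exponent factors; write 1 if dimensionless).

kat = mol/s = s⁻¹·mol (catalytic activity).
Combining: kat·mol = (s⁻¹·mol) · mol = s⁻¹·mol².

s⁻¹·mol²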